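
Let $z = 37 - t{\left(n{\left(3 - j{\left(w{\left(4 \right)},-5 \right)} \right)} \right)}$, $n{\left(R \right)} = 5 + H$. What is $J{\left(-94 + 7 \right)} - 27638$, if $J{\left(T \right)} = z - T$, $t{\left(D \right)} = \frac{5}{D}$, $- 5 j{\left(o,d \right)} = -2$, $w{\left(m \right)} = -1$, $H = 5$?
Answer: $- \frac{55029}{2} \approx -27515.0$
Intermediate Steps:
$j{\left(o,d \right)} = \frac{2}{5}$ ($j{\left(o,d \right)} = \left(- \frac{1}{5}\right) \left(-2\right) = \frac{2}{5}$)
$n{\left(R \right)} = 10$ ($n{\left(R \right)} = 5 + 5 = 10$)
$z = \frac{73}{2}$ ($z = 37 - \frac{5}{10} = 37 - 5 \cdot \frac{1}{10} = 37 - \frac{1}{2} = \frac{73}{2} \approx 36.5$)
$J{\left(T \right)} = \frac{73}{2} - T$
$J{\left(-94 + 7 \right)} - 27638 = \left(\frac{73}{2} - \left(-94 + 7\right)\right) - 27638 = \left(\frac{73}{2} - -87\right) - 27638 = \left(\frac{73}{2} + 87\right) - 27638 = \frac{247}{2} - 27638 = - \frac{55029}{2}$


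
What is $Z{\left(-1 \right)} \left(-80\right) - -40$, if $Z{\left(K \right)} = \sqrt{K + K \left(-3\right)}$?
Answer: $40 - 80 \sqrt{2} \approx -73.137$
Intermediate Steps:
$Z{\left(K \right)} = \sqrt{2} \sqrt{- K}$ ($Z{\left(K \right)} = \sqrt{K - 3 K} = \sqrt{- 2 K} = \sqrt{2} \sqrt{- K}$)
$Z{\left(-1 \right)} \left(-80\right) - -40 = \sqrt{2} \sqrt{\left(-1\right) \left(-1\right)} \left(-80\right) - -40 = \sqrt{2} \sqrt{1} \left(-80\right) + 40 = \sqrt{2} \cdot 1 \left(-80\right) + 40 = \sqrt{2} \left(-80\right) + 40 = - 80 \sqrt{2} + 40 = 40 - 80 \sqrt{2}$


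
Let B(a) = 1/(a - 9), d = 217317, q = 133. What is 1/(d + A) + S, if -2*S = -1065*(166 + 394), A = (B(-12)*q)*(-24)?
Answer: 64849255801/217469 ≈ 2.9820e+5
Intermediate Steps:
B(a) = 1/(-9 + a)
A = 152 (A = (133/(-9 - 12))*(-24) = (133/(-21))*(-24) = -1/21*133*(-24) = -19/3*(-24) = 152)
S = 298200 (S = -(-1065)*(166 + 394)/2 = -(-1065)*560/2 = -½*(-596400) = 298200)
1/(d + A) + S = 1/(217317 + 152) + 298200 = 1/217469 + 298200 = 64849255801/217469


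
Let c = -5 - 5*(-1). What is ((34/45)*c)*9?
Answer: 0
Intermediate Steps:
c = 0 (c = -5 + 5 = 0)
((34/45)*c)*9 = ((34/45)*0)*9 = 0*9 = 0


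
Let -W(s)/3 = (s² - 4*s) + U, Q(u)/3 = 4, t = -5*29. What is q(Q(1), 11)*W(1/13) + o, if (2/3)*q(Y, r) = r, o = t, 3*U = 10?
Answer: -99731/338 ≈ -295.06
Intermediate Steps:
U = 10/3 (U = (⅓)*10 = 10/3 ≈ 3.3333)
t = -145
o = -145
Q(u) = 12 (Q(u) = 3*4 = 12)
q(Y, r) = 3*r/2
W(s) = -10 - 3*s² + 12*s (W(s) = -3*((s² - 4*s) + 10/3) = -3*(10/3 + s² - 4*s) = -10 - 3*s² + 12*s)
q(Q(1), 11)*W(1/13) + o = ((3/2)*11)*(-10 - 3*(1/13)² + 12/13) - 145 = 33*(-10 - 3*(1/13)² + 12*(1/13))/2 - 145 = 33*(-10 - 3*1/169 + 12/13)/2 - 145 = 33*(-10 - 3/169 + 12/13)/2 - 145 = (33/2)*(-1537/169) - 145 = -50721/338 - 145 = -99731/338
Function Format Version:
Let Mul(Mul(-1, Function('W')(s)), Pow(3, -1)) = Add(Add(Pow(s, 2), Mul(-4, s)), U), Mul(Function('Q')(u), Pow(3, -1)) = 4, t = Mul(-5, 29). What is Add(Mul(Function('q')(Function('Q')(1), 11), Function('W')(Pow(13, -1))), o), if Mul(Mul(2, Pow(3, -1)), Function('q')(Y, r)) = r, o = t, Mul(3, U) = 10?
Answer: Rational(-99731, 338) ≈ -295.06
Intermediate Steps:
U = Rational(10, 3) (U = Mul(Rational(1, 3), 10) = Rational(10, 3) ≈ 3.3333)
t = -145
o = -145
Function('Q')(u) = 12 (Function('Q')(u) = Mul(3, 4) = 12)
Function('q')(Y, r) = Mul(Rational(3, 2), r)
Function('W')(s) = Add(-10, Mul(-3, Pow(s, 2)), Mul(12, s)) (Function('W')(s) = Mul(-3, Add(Add(Pow(s, 2), Mul(-4, s)), Rational(10, 3))) = Mul(-3, Add(Rational(10, 3), Pow(s, 2), Mul(-4, s))) = Add(-10, Mul(-3, Pow(s, 2)), Mul(12, s)))
Add(Mul(Function('q')(Function('Q')(1), 11), Function('W')(Pow(13, -1))), o) = Add(Mul(Mul(Rational(3, 2), 11), Add(-10, Mul(-3, Pow(Pow(13, -1), 2)), Mul(12, Pow(13, -1)))), -145) = Add(Mul(Rational(33, 2), Add(-10, Mul(-3, Pow(Rational(1, 13), 2)), Mul(12, Rational(1, 13)))), -145) = Add(Mul(Rational(33, 2), Add(-10, Mul(-3, Rational(1, 169)), Rational(12, 13))), -145) = Add(Mul(Rational(33, 2), Add(-10, Rational(-3, 169), Rational(12, 13))), -145) = Add(Mul(Rational(33, 2), Rational(-1537, 169)), -145) = Add(Rational(-50721, 338), -145) = Rational(-99731, 338)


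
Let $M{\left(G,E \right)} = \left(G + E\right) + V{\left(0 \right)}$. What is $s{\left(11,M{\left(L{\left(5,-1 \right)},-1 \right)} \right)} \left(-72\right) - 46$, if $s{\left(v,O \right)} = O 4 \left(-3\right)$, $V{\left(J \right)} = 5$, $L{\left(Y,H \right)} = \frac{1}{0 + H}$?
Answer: $2546$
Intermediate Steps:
$L{\left(Y,H \right)} = \frac{1}{H}$
$M{\left(G,E \right)} = 5 + E + G$ ($M{\left(G,E \right)} = \left(G + E\right) + 5 = \left(E + G\right) + 5 = 5 + E + G$)
$s{\left(v,O \right)} = - 12 O$ ($s{\left(v,O \right)} = 4 O \left(-3\right) = - 12 O$)
$s{\left(11,M{\left(L{\left(5,-1 \right)},-1 \right)} \right)} \left(-72\right) - 46 = - 12 \left(5 - 1 + \frac{1}{-1}\right) \left(-72\right) - 46 = - 12 \left(5 - 1 - 1\right) \left(-72\right) - 46 = \left(-12\right) 3 \left(-72\right) - 46 = \left(-36\right) \left(-72\right) - 46 = 2592 - 46 = 2546$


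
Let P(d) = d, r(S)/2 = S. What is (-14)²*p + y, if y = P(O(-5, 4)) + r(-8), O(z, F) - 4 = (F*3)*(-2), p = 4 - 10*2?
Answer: -3172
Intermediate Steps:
r(S) = 2*S
p = -16 (p = 4 - 20 = -16)
O(z, F) = 4 - 6*F (O(z, F) = 4 + (F*3)*(-2) = 4 + (3*F)*(-2) = 4 - 6*F)
y = -36 (y = (4 - 6*4) + 2*(-8) = (4 - 24) - 16 = -20 - 16 = -36)
(-14)²*p + y = (-14)²*(-16) - 36 = 196*(-16) - 36 = -3136 - 36 = -3172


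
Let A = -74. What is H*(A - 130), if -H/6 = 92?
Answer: 112608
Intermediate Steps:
H = -552 (H = -6*92 = -552)
H*(A - 130) = -552*(-74 - 130) = -552*(-204) = 112608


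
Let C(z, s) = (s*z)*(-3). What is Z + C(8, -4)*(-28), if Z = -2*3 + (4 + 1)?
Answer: -2689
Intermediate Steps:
C(z, s) = -3*s*z
Z = -1 (Z = -6 + 5 = -1)
Z + C(8, -4)*(-28) = -1 - 3*(-4)*8*(-28) = -1 + 96*(-28) = -1 - 2688 = -2689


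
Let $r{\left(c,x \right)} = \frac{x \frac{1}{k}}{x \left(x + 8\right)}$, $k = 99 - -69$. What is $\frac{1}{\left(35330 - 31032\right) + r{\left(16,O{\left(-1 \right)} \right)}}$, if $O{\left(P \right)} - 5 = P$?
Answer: $\frac{2016}{8664769} \approx 0.00023267$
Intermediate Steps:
$k = 168$ ($k = 99 + 69 = 168$)
$O{\left(P \right)} = 5 + P$
$r{\left(c,x \right)} = \frac{1}{168 \left(8 + x\right)}$ ($r{\left(c,x \right)} = \frac{x \frac{1}{168}}{x \left(x + 8\right)} = \frac{x \frac{1}{168}}{x \left(8 + x\right)} = \frac{x}{168} \frac{1}{x \left(8 + x\right)} = \frac{1}{168 \left(8 + x\right)}$)
$\frac{1}{\left(35330 - 31032\right) + r{\left(16,O{\left(-1 \right)} \right)}} = \frac{1}{\left(35330 - 31032\right) + \frac{1}{168 \left(8 + \left(5 - 1\right)\right)}} = \frac{1}{4298 + \frac{1}{168 \left(8 + 4\right)}} = \frac{1}{4298 + \frac{1}{168 \cdot 12}} = \frac{1}{4298 + \frac{1}{168} \cdot \frac{1}{12}} = \frac{1}{4298 + \frac{1}{2016}} = \frac{1}{\frac{8664769}{2016}} = \frac{2016}{8664769}$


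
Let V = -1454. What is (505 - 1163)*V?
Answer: 956732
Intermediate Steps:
(505 - 1163)*V = (505 - 1163)*(-1454) = -658*(-1454) = 956732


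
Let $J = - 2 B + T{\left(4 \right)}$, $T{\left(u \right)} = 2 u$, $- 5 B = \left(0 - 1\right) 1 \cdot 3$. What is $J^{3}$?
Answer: $\frac{39304}{125} \approx 314.43$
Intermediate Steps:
$B = \frac{3}{5}$ ($B = - \frac{\left(0 - 1\right) 1 \cdot 3}{5} = - \frac{\left(-1\right) 1 \cdot 3}{5} = - \frac{\left(-1\right) 3}{5} = \left(- \frac{1}{5}\right) \left(-3\right) = \frac{3}{5} \approx 0.6$)
$J = \frac{34}{5}$ ($J = \left(-2\right) \frac{3}{5} + 2 \cdot 4 = - \frac{6}{5} + 8 = \frac{34}{5} \approx 6.8$)
$J^{3} = \left(\frac{34}{5}\right)^{3} = \frac{39304}{125}$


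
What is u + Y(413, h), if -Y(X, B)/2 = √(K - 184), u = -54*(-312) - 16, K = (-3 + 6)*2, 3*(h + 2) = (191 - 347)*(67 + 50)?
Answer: 16832 - 2*I*√178 ≈ 16832.0 - 26.683*I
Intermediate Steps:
h = -6086 (h = -2 + ((191 - 347)*(67 + 50))/3 = -2 + (-156*117)/3 = -2 + (⅓)*(-18252) = -2 - 6084 = -6086)
K = 6 (K = 3*2 = 6)
u = 16832 (u = 16848 - 16 = 16832)
Y(X, B) = -2*I*√178 (Y(X, B) = -2*√(6 - 184) = -2*I*√178)
u + Y(413, h) = 16832 - 2*I*√178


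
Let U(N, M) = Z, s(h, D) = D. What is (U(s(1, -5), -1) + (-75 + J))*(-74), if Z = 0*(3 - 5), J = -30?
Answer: 7770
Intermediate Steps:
Z = 0 (Z = 0*(-2) = 0)
U(N, M) = 0
(U(s(1, -5), -1) + (-75 + J))*(-74) = (0 + (-75 - 30))*(-74) = (0 - 105)*(-74) = -105*(-74) = 7770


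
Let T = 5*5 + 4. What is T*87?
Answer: 2523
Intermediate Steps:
T = 29 (T = 25 + 4 = 29)
T*87 = 29*87 = 2523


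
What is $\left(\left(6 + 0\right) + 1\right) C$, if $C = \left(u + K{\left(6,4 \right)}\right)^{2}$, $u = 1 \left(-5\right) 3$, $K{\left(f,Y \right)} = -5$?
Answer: $2800$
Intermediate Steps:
$u = -15$ ($u = \left(-5\right) 3 = -15$)
$C = 400$ ($C = \left(-15 - 5\right)^{2} = \left(-20\right)^{2} = 400$)
$\left(\left(6 + 0\right) + 1\right) C = \left(\left(6 + 0\right) + 1\right) 400 = \left(6 + 1\right) 400 = 7 \cdot 400 = 2800$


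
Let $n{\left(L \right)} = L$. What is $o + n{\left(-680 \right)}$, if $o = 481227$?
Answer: $480547$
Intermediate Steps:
$o + n{\left(-680 \right)} = 481227 - 680 = 480547$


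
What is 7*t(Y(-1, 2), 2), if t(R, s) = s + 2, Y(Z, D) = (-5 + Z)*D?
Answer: 28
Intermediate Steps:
Y(Z, D) = D*(-5 + Z)
t(R, s) = 2 + s
7*t(Y(-1, 2), 2) = 7*(2 + 2) = 7*4 = 28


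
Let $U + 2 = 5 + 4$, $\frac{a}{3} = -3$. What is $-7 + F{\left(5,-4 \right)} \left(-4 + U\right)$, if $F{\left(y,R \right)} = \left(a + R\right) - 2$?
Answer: $-52$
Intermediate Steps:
$a = -9$ ($a = 3 \left(-3\right) = -9$)
$U = 7$ ($U = -2 + \left(5 + 4\right) = -2 + 9 = 7$)
$F{\left(y,R \right)} = -11 + R$ ($F{\left(y,R \right)} = \left(-9 + R\right) - 2 = -11 + R$)
$-7 + F{\left(5,-4 \right)} \left(-4 + U\right) = -7 + \left(-11 - 4\right) \left(-4 + 7\right) = -7 - 45 = -52$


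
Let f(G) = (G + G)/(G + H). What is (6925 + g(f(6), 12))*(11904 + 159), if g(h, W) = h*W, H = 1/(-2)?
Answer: 922373169/11 ≈ 8.3852e+7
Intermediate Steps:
H = -½ ≈ -0.50000
f(G) = 2*G/(-½ + G) (f(G) = (G + G)/(G - ½) = (2*G)/(-½ + G) = 2*G/(-½ + G))
g(h, W) = W*h
(6925 + g(f(6), 12))*(11904 + 159) = (6925 + 12*(4*6/(-1 + 2*6)))*(11904 + 159) = (6925 + 12*(4*6/(-1 + 12)))*12063 = (6925 + 12*(4*6/11))*12063 = (6925 + 12*(4*6*(1/11)))*12063 = (6925 + 12*(24/11))*12063 = (6925 + 288/11)*12063 = (76463/11)*12063 = 922373169/11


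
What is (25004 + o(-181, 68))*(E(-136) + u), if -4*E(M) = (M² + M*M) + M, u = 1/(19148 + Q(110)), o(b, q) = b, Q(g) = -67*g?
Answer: -2693853794093/11778 ≈ -2.2872e+8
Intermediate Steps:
Q(g) = -67*g
u = 1/11778 (u = 1/(19148 - 67*110) = 1/(19148 - 7370) = 1/11778 ≈ 8.4904e-5)
E(M) = -M²/2 - M/4 (E(M) = -((M² + M*M) + M)/4 = -((M² + M²) + M)/4 = -(2*M² + M)/4 = -(M + 2*M²)/4 = -M²/2 - M/4)
(25004 + o(-181, 68))*(E(-136) + u) = (25004 - 181)*(-¼*(-136)*(1 + 2*(-136)) + 1/11778) = 24823*(-¼*(-136)*(1 - 272) + 1/11778) = 24823*(-¼*(-136)*(-271) + 1/11778) = 24823*(-9214 + 1/11778) = 24823*(-108522491/11778) = -2693853794093/11778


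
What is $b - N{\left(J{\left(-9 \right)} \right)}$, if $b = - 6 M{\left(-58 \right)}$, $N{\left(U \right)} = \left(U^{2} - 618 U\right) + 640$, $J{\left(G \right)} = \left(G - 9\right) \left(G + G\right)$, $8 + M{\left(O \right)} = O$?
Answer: $95012$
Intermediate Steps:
$M{\left(O \right)} = -8 + O$
$J{\left(G \right)} = 2 G \left(-9 + G\right)$ ($J{\left(G \right)} = \left(-9 + G\right) 2 G = 2 G \left(-9 + G\right)$)
$N{\left(U \right)} = 640 + U^{2} - 618 U$
$b = 396$ ($b = - 6 \left(-8 - 58\right) = \left(-6\right) \left(-66\right) = 396$)
$b - N{\left(J{\left(-9 \right)} \right)} = 396 - \left(640 + \left(2 \left(-9\right) \left(-9 - 9\right)\right)^{2} - 618 \cdot 2 \left(-9\right) \left(-9 - 9\right)\right) = 396 - \left(640 + \left(2 \left(-9\right) \left(-18\right)\right)^{2} - 618 \cdot 2 \left(-9\right) \left(-18\right)\right) = 396 - \left(640 + 324^{2} - 200232\right) = 396 - \left(640 + 104976 - 200232\right) = 396 - -94616 = 396 + 94616 = 95012$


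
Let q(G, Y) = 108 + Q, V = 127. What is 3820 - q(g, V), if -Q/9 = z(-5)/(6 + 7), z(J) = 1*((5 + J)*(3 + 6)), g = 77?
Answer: 3712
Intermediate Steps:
z(J) = 45 + 9*J (z(J) = 1*((5 + J)*9) = 1*(45 + 9*J) = 45 + 9*J)
Q = 0 (Q = -9*(45 + 9*(-5))/(6 + 7) = -9*(45 - 45)/13 = -0/13 = -9*0 = 0)
q(G, Y) = 108 (q(G, Y) = 108 + 0 = 108)
3820 - q(g, V) = 3820 - 1*108 = 3820 - 108 = 3712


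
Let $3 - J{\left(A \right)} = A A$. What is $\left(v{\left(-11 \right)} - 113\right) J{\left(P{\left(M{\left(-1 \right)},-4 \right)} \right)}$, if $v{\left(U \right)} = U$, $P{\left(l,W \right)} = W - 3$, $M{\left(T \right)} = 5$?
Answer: $5704$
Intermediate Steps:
$P{\left(l,W \right)} = -3 + W$
$J{\left(A \right)} = 3 - A^{2}$ ($J{\left(A \right)} = 3 - A A = 3 - A^{2}$)
$\left(v{\left(-11 \right)} - 113\right) J{\left(P{\left(M{\left(-1 \right)},-4 \right)} \right)} = \left(-11 - 113\right) \left(3 - \left(-3 - 4\right)^{2}\right) = - 124 \left(3 - \left(-7\right)^{2}\right) = - 124 \left(3 - 49\right) = \left(-124\right) \left(-46\right) = 5704$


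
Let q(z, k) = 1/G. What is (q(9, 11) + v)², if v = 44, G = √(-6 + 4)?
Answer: (88 - I*√2)²/4 ≈ 1935.5 - 62.225*I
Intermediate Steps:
G = I*√2 (G = √(-2) = I*√2 ≈ 1.4142*I)
q(z, k) = -I*√2/2 (q(z, k) = 1/(I*√2) = -I*√2/2)
(q(9, 11) + v)² = (-I*√2/2 + 44)² = (44 - I*√2/2)²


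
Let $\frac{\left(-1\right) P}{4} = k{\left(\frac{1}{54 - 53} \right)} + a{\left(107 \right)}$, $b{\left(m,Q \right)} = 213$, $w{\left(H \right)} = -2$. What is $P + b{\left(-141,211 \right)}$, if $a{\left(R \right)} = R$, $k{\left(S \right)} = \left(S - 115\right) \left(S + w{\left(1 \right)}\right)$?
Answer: $-671$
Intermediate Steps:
$k{\left(S \right)} = \left(-115 + S\right) \left(-2 + S\right)$ ($k{\left(S \right)} = \left(S - 115\right) \left(S - 2\right) = \left(-115 + S\right) \left(-2 + S\right)$)
$P = -884$ ($P = - 4 \left(\left(230 + \left(\frac{1}{54 - 53}\right)^{2} - \frac{117}{54 - 53}\right) + 107\right) = - 4 \left(\left(230 + \left(1^{-1}\right)^{2} - \frac{117}{1}\right) + 107\right) = - 4 \left(\left(230 + 1^{2} - 117\right) + 107\right) = - 4 \left(\left(230 + 1 - 117\right) + 107\right) = - 4 \left(114 + 107\right) = \left(-4\right) 221 = -884$)
$P + b{\left(-141,211 \right)} = -884 + 213 = -671$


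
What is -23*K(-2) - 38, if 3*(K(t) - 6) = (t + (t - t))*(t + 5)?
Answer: -130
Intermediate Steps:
K(t) = 6 + t*(5 + t)/3 (K(t) = 6 + ((t + (t - t))*(t + 5))/3 = 6 + ((t + 0)*(5 + t))/3 = 6 + (t*(5 + t))/3 = 6 + t*(5 + t)/3)
-23*K(-2) - 38 = -23*(6 + (⅓)*(-2)² + (5/3)*(-2)) - 38 = -23*(6 + (⅓)*4 - 10/3) - 38 = -23*(6 + 4/3 - 10/3) - 38 = -23*4 - 38 = -92 - 38 = -130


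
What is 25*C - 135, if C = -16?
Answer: -535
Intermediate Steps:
25*C - 135 = 25*(-16) - 135 = -400 - 135 = -535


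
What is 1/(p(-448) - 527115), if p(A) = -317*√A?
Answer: I/(-527115*I + 2536*√7) ≈ -1.8968e-6 + 2.4144e-8*I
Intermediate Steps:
1/(p(-448) - 527115) = 1/(-2536*I*√7 - 527115) = 1/(-527115 - 2536*I*√7)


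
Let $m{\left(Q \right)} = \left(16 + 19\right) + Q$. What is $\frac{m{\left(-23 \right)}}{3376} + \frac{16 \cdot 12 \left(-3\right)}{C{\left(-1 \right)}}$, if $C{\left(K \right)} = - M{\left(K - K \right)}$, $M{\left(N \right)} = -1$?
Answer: $- \frac{486141}{844} \approx -576.0$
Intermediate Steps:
$m{\left(Q \right)} = 35 + Q$
$C{\left(K \right)} = 1$ ($C{\left(K \right)} = \left(-1\right) \left(-1\right) = 1$)
$\frac{m{\left(-23 \right)}}{3376} + \frac{16 \cdot 12 \left(-3\right)}{C{\left(-1 \right)}} = \frac{35 - 23}{3376} + \frac{16 \cdot 12 \left(-3\right)}{1} = 12 \cdot \frac{1}{3376} + 192 \left(-3\right) 1 = \frac{3}{844} - 576 = - \frac{486141}{844}$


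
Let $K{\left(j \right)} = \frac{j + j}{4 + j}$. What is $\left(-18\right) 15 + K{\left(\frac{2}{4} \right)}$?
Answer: $- \frac{2428}{9} \approx -269.78$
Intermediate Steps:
$K{\left(j \right)} = \frac{2 j}{4 + j}$
$\left(-18\right) 15 + K{\left(\frac{2}{4} \right)} = \left(-18\right) 15 + \frac{2 \cdot \frac{2}{4}}{4 + \frac{2}{4}} = -270 + \frac{2 \cdot 2 \cdot \frac{1}{4}}{4 + 2 \cdot \frac{1}{4}} = -270 + 2 \cdot \frac{1}{2} \frac{1}{4 + \frac{1}{2}} = -270 + 2 \cdot \frac{1}{2} \frac{1}{\frac{9}{2}} = -270 + 2 \cdot \frac{1}{2} \cdot \frac{2}{9} = -270 + \frac{2}{9} = - \frac{2428}{9}$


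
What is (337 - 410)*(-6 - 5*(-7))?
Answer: -2117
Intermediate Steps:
(337 - 410)*(-6 - 5*(-7)) = -73*(-6 + 35) = -73*29 = -2117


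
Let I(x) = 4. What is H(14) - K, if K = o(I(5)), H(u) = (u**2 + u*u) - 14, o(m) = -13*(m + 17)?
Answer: 651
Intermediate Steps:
o(m) = -221 - 13*m (o(m) = -13*(17 + m) = -221 - 13*m)
H(u) = -14 + 2*u**2 (H(u) = (u**2 + u**2) - 14 = 2*u**2 - 14 = -14 + 2*u**2)
K = -273 (K = -221 - 13*4 = -221 - 52 = -273)
H(14) - K = (-14 + 2*14**2) - 1*(-273) = (-14 + 2*196) + 273 = (-14 + 392) + 273 = 378 + 273 = 651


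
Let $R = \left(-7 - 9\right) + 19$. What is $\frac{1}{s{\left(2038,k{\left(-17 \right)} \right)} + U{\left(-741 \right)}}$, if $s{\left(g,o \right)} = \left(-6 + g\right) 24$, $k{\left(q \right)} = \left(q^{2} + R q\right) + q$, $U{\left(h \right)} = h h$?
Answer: $\frac{1}{597849} \approx 1.6727 \cdot 10^{-6}$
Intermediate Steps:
$U{\left(h \right)} = h^{2}$
$R = 3$ ($R = -16 + 19 = 3$)
$k{\left(q \right)} = q^{2} + 4 q$ ($k{\left(q \right)} = \left(q^{2} + 3 q\right) + q = q^{2} + 4 q$)
$s{\left(g,o \right)} = -144 + 24 g$
$\frac{1}{s{\left(2038,k{\left(-17 \right)} \right)} + U{\left(-741 \right)}} = \frac{1}{\left(-144 + 24 \cdot 2038\right) + \left(-741\right)^{2}} = \frac{1}{\left(-144 + 48912\right) + 549081} = \frac{1}{48768 + 549081} = \frac{1}{597849}$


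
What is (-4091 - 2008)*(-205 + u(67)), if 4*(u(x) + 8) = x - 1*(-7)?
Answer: 2372511/2 ≈ 1.1863e+6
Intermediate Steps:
u(x) = -25/4 + x/4 (u(x) = -8 + (x - 1*(-7))/4 = -8 + (x + 7)/4 = -8 + (7 + x)/4 = -8 + (7/4 + x/4) = -25/4 + x/4)
(-4091 - 2008)*(-205 + u(67)) = (-4091 - 2008)*(-205 + (-25/4 + (1/4)*67)) = -6099*(-205 + (-25/4 + 67/4)) = -6099*(-205 + 21/2) = -6099*(-389/2) = 2372511/2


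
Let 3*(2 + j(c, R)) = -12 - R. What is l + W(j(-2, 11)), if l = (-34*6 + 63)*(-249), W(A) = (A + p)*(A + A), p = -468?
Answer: 399095/9 ≈ 44344.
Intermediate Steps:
j(c, R) = -6 - R/3 (j(c, R) = -2 + (-12 - R)/3 = -2 + (-4 - R/3) = -6 - R/3)
W(A) = 2*A*(-468 + A) (W(A) = (A - 468)*(A + A) = (-468 + A)*(2*A) = 2*A*(-468 + A))
l = 35109 (l = (-204 + 63)*(-249) = -141*(-249) = 35109)
l + W(j(-2, 11)) = 35109 + 2*(-6 - ⅓*11)*(-468 + (-6 - ⅓*11)) = 35109 + 2*(-6 - 11/3)*(-468 + (-6 - 11/3)) = 35109 + 2*(-29/3)*(-468 - 29/3) = 35109 + 2*(-29/3)*(-1433/3) = 35109 + 83114/9 = 399095/9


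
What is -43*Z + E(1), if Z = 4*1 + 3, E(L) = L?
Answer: -300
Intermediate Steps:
Z = 7 (Z = 4 + 3 = 7)
-43*Z + E(1) = -43*7 + 1 = -301 + 1 = -300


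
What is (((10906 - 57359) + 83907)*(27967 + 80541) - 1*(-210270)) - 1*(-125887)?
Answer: 4064394789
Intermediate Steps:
(((10906 - 57359) + 83907)*(27967 + 80541) - 1*(-210270)) - 1*(-125887) = ((-46453 + 83907)*108508 + 210270) + 125887 = (37454*108508 + 210270) + 125887 = (4064058632 + 210270) + 125887 = 4064268902 + 125887 = 4064394789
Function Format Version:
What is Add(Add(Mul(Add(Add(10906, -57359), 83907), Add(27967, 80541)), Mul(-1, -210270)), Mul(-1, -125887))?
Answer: 4064394789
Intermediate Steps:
Add(Add(Mul(Add(Add(10906, -57359), 83907), Add(27967, 80541)), Mul(-1, -210270)), Mul(-1, -125887)) = Add(Add(Mul(Add(-46453, 83907), 108508), 210270), 125887) = Add(Add(Mul(37454, 108508), 210270), 125887) = Add(Add(4064058632, 210270), 125887) = Add(4064268902, 125887) = 4064394789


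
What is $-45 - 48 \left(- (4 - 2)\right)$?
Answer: $51$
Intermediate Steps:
$-45 - 48 \left(- (4 - 2)\right) = -45 - 48 \left(\left(-1\right) 2\right) = -45 - -96 = -45 + 96 = 51$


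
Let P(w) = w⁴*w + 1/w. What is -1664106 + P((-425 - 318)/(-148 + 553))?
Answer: -13472571029086865308024/8095877531071875 ≈ -1.6641e+6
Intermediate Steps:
P(w) = 1/w + w⁵ (P(w) = w⁵ + 1/w = 1/w + w⁵)
-1664106 + P((-425 - 318)/(-148 + 553)) = -1664106 + (1 + ((-425 - 318)/(-148 + 553))⁶)/(((-425 - 318)/(-148 + 553))) = -1664106 + (1 + (-743/405)⁶)/((-743/405)) = -1664106 + (1 + (-743*1/405)⁶)/((-743*1/405)) = -1664106 + (1 + (-743/405)⁶)/(-743/405) = -1664106 - 405*(1 + 168241403464173649/4412961507515625)/743 = -1664106 - 405/743*172654364971689274/4412961507515625 = -1664106 - 172654364971689274/8095877531071875 = -13472571029086865308024/8095877531071875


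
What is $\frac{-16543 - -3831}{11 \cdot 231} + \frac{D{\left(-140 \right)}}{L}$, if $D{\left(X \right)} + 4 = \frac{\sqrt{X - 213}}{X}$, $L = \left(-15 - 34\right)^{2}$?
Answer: $- \frac{4361668}{871563} - \frac{i \sqrt{353}}{336140} \approx -5.0044 - 5.5894 \cdot 10^{-5} i$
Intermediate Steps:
$L = 2401$ ($L = \left(-49\right)^{2} = 2401$)
$D{\left(X \right)} = -4 + \frac{\sqrt{-213 + X}}{X}$ ($D{\left(X \right)} = -4 + \frac{\sqrt{X - 213}}{X} = -4 + \frac{\sqrt{-213 + X}}{X}$)
$\frac{-16543 - -3831}{11 \cdot 231} + \frac{D{\left(-140 \right)}}{L} = \frac{-16543 - -3831}{11 \cdot 231} + \frac{-4 + \frac{\sqrt{-213 - 140}}{-140}}{2401} = \frac{-16543 + 3831}{2541} + \left(-4 - \frac{\sqrt{-353}}{140}\right) \frac{1}{2401} = \left(-12712\right) \frac{1}{2541} + \left(-4 - \frac{i \sqrt{353}}{140}\right) \frac{1}{2401} = - \frac{1816}{363} + \left(-4 - \frac{i \sqrt{353}}{140}\right) \frac{1}{2401} = - \frac{1816}{363} - \left(\frac{4}{2401} + \frac{i \sqrt{353}}{336140}\right) = - \frac{4361668}{871563} - \frac{i \sqrt{353}}{336140}$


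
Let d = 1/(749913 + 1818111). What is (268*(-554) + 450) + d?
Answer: -380124048527/2568024 ≈ -1.4802e+5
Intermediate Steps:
d = 1/2568024 ≈ 3.8940e-7
(268*(-554) + 450) + d = (268*(-554) + 450) + 1/2568024 = (-148472 + 450) + 1/2568024 = -148022 + 1/2568024 = -380124048527/2568024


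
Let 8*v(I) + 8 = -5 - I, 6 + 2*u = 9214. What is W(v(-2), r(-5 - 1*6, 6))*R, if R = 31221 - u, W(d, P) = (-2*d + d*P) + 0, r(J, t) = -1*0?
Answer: 292787/4 ≈ 73197.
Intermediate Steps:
u = 4604 (u = -3 + (½)*9214 = -3 + 4607 = 4604)
v(I) = -13/8 - I/8 (v(I) = -1 + (-5 - I)/8 = -1 + (-5/8 - I/8) = -13/8 - I/8)
r(J, t) = 0
W(d, P) = -2*d + P*d (W(d, P) = (-2*d + P*d) + 0 = -2*d + P*d)
R = 26617 (R = 31221 - 1*4604 = 31221 - 4604 = 26617)
W(v(-2), r(-5 - 1*6, 6))*R = ((-13/8 - ⅛*(-2))*(-2 + 0))*26617 = ((-13/8 + ¼)*(-2))*26617 = -11/8*(-2)*26617 = (11/4)*26617 = 292787/4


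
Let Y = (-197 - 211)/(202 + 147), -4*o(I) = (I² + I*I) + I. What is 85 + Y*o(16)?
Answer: 83521/349 ≈ 239.32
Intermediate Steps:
o(I) = -I²/2 - I/4 (o(I) = -((I² + I*I) + I)/4 = -((I² + I²) + I)/4 = -(2*I² + I)/4 = -(I + 2*I²)/4 = -I²/2 - I/4)
Y = -408/349 ≈ -1.1691
85 + Y*o(16) = 85 - (-102)*16*(1 + 2*16)/349 = 85 - (-102)*16*(1 + 32)/349 = 85 - (-102)*16*33/349 = 85 - 408/349*(-132) = 85 + 53856/349 = 83521/349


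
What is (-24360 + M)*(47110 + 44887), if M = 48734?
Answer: 2242334878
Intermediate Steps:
(-24360 + M)*(47110 + 44887) = (-24360 + 48734)*(47110 + 44887) = 24374*91997 = 2242334878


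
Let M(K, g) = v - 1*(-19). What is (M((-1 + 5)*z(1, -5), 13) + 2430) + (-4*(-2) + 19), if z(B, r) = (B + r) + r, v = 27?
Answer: 2503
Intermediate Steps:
z(B, r) = B + 2*r
M(K, g) = 46 (M(K, g) = 27 - 1*(-19) = 27 + 19 = 46)
(M((-1 + 5)*z(1, -5), 13) + 2430) + (-4*(-2) + 19) = (46 + 2430) + (-4*(-2) + 19) = 2476 + (8 + 19) = 2476 + 27 = 2503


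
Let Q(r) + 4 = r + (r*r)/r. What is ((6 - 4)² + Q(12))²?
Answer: 576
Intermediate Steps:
Q(r) = -4 + 2*r (Q(r) = -4 + (r + (r*r)/r) = -4 + (r + r²/r) = -4 + (r + r) = -4 + 2*r)
((6 - 4)² + Q(12))² = ((6 - 4)² + (-4 + 2*12))² = (2² + (-4 + 24))² = (4 + 20)² = 24² = 576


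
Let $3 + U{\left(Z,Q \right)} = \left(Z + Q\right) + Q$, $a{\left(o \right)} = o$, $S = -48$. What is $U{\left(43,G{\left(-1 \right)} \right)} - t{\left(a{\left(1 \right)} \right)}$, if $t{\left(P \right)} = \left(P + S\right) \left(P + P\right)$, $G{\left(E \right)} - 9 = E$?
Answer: $150$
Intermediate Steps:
$G{\left(E \right)} = 9 + E$
$t{\left(P \right)} = 2 P \left(-48 + P\right)$ ($t{\left(P \right)} = \left(P - 48\right) \left(P + P\right) = \left(-48 + P\right) 2 P = 2 P \left(-48 + P\right)$)
$U{\left(Z,Q \right)} = -3 + Z + 2 Q$ ($U{\left(Z,Q \right)} = -3 + \left(\left(Z + Q\right) + Q\right) = -3 + \left(\left(Q + Z\right) + Q\right) = -3 + \left(Z + 2 Q\right) = -3 + Z + 2 Q$)
$U{\left(43,G{\left(-1 \right)} \right)} - t{\left(a{\left(1 \right)} \right)} = \left(-3 + 43 + 2 \left(9 - 1\right)\right) - 2 \cdot 1 \left(-48 + 1\right) = \left(-3 + 43 + 2 \cdot 8\right) - 2 \cdot 1 \left(-47\right) = \left(-3 + 43 + 16\right) - -94 = 56 + 94 = 150$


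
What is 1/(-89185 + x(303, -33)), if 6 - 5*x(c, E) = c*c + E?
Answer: -1/107539 ≈ -9.2990e-6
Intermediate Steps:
x(c, E) = 6/5 - E/5 - c**2/5 (x(c, E) = 6/5 - (c*c + E)/5 = 6/5 - (c**2 + E)/5 = 6/5 - (E + c**2)/5 = 6/5 + (-E/5 - c**2/5) = 6/5 - E/5 - c**2/5)
1/(-89185 + x(303, -33)) = 1/(-89185 + (6/5 - 1/5*(-33) - 1/5*303**2)) = 1/(-89185 + (6/5 + 33/5 - 1/5*91809)) = 1/(-89185 + (6/5 + 33/5 - 91809/5)) = 1/(-89185 - 18354) = 1/(-107539) = -1/107539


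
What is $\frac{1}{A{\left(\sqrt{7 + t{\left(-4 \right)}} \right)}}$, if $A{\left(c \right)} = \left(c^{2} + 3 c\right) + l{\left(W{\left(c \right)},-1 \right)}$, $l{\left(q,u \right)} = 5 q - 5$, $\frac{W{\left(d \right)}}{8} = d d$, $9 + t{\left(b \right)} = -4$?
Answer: $- \frac{251}{63055} - \frac{3 i \sqrt{6}}{63055} \approx -0.0039807 - 0.00011654 i$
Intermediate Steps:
$t{\left(b \right)} = -13$ ($t{\left(b \right)} = -9 - 4 = -13$)
$W{\left(d \right)} = 8 d^{2}$ ($W{\left(d \right)} = 8 d d = 8 d^{2}$)
$l{\left(q,u \right)} = -5 + 5 q$
$A{\left(c \right)} = -5 + 3 c + 41 c^{2}$ ($A{\left(c \right)} = \left(c^{2} + 3 c\right) + \left(-5 + 5 \cdot 8 c^{2}\right) = \left(c^{2} + 3 c\right) + \left(-5 + 40 c^{2}\right) = -5 + 3 c + 41 c^{2}$)
$\frac{1}{A{\left(\sqrt{7 + t{\left(-4 \right)}} \right)}} = \frac{1}{-5 + 3 \sqrt{7 - 13} + 41 \left(\sqrt{7 - 13}\right)^{2}} = \frac{1}{-5 + 3 \sqrt{-6} + 41 \left(\sqrt{-6}\right)^{2}} = \frac{1}{-5 + 3 i \sqrt{6} + 41 \left(i \sqrt{6}\right)^{2}} = \frac{1}{-5 + 3 i \sqrt{6} + 41 \left(-6\right)} = \frac{1}{-5 + 3 i \sqrt{6} - 246} = \frac{1}{-251 + 3 i \sqrt{6}}$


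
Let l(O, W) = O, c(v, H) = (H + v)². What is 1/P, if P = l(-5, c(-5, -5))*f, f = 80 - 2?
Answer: -1/390 ≈ -0.0025641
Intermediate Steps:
f = 78
P = -390 (P = -5*78 = -390)
1/P = 1/(-390) = -1/390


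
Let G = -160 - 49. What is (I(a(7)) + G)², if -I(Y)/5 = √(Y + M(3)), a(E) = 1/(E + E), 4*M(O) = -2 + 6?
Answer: 611909/14 + 1045*√210/7 ≈ 45871.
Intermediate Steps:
M(O) = 1 (M(O) = (-2 + 6)/4 = (¼)*4 = 1)
a(E) = 1/(2*E)
I(Y) = -5*√(1 + Y) (I(Y) = -5*√(Y + 1) = -5*√(1 + Y))
G = -209
(I(a(7)) + G)² = (-5*√(1 + (½)/7) - 209)² = (-5*√(1 + (½)*(⅐)) - 209)² = (-5*√(1 + 1/14) - 209)² = (-5*√210/14 - 209)² = (-209 - 5*√210/14)²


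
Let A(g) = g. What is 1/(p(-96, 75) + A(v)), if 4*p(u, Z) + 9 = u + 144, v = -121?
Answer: -4/445 ≈ -0.0089888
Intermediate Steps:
p(u, Z) = 135/4 + u/4 (p(u, Z) = -9/4 + (u + 144)/4 = -9/4 + (144 + u)/4 = -9/4 + (36 + u/4) = 135/4 + u/4)
1/(p(-96, 75) + A(v)) = 1/((135/4 + (1/4)*(-96)) - 121) = 1/((135/4 - 24) - 121) = 1/(39/4 - 121) = 1/(-445/4) = -4/445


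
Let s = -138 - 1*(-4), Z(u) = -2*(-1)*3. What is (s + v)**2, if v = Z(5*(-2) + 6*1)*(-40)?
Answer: 139876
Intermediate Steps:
Z(u) = 6 (Z(u) = 2*3 = 6)
s = -134 (s = -138 + 4 = -134)
v = -240 (v = 6*(-40) = -240)
(s + v)**2 = (-134 - 240)**2 = (-374)**2 = 139876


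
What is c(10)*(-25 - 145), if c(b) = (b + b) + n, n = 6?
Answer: -4420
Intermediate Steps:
c(b) = 6 + 2*b (c(b) = (b + b) + 6 = 2*b + 6 = 6 + 2*b)
c(10)*(-25 - 145) = (6 + 2*10)*(-25 - 145) = (6 + 20)*(-170) = 26*(-170) = -4420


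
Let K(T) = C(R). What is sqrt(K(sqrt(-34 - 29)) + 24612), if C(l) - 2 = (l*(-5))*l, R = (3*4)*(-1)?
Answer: sqrt(23894) ≈ 154.58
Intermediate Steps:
R = -12 (R = 12*(-1) = -12)
C(l) = 2 - 5*l**2 (C(l) = 2 + (l*(-5))*l = 2 + (-5*l)*l = 2 - 5*l**2)
K(T) = -718 (K(T) = 2 - 5*(-12)**2 = 2 - 5*144 = 2 - 720 = -718)
sqrt(K(sqrt(-34 - 29)) + 24612) = sqrt(-718 + 24612) = sqrt(23894)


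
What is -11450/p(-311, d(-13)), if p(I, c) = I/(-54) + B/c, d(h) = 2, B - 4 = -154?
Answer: 618300/3739 ≈ 165.36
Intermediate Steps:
B = -150 (B = 4 - 154 = -150)
p(I, c) = -150/c - I/54 (p(I, c) = I/(-54) - 150/c = I*(-1/54) - 150/c = -I/54 - 150/c = -150/c - I/54)
-11450/p(-311, d(-13)) = -11450/(-150/2 - 1/54*(-311)) = -11450/(-150*½ + 311/54) = -11450/(-75 + 311/54) = -11450/(-3739/54) = -11450*(-54/3739) = 618300/3739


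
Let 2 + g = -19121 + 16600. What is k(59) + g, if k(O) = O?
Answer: -2464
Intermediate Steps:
g = -2523 (g = -2 + (-19121 + 16600) = -2 - 2521 = -2523)
k(59) + g = 59 - 2523 = -2464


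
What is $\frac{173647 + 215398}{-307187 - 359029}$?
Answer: $- \frac{389045}{666216} \approx -0.58396$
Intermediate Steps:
$\frac{173647 + 215398}{-307187 - 359029} = \frac{389045}{-307187 - 359029} = \frac{389045}{-666216} = 389045 \left(- \frac{1}{666216}\right) = - \frac{389045}{666216}$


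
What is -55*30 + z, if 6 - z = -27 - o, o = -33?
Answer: -1650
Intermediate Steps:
z = 0 (z = 6 - (-27 - 1*(-33)) = 6 - (-27 + 33) = 6 - 1*6 = 6 - 6 = 0)
-55*30 + z = -55*30 + 0 = -1650 + 0 = -1650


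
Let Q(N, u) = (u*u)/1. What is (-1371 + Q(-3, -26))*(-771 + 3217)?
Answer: -1699970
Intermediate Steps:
Q(N, u) = u**2 (Q(N, u) = u**2*1 = u**2)
(-1371 + Q(-3, -26))*(-771 + 3217) = (-1371 + (-26)**2)*(-771 + 3217) = (-1371 + 676)*2446 = -695*2446 = -1699970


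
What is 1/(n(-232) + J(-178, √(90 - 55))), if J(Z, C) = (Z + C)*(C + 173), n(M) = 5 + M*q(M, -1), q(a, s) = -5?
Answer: -29594/875803961 + 5*√35/875803961 ≈ -3.3757e-5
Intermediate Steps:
n(M) = 5 - 5*M (n(M) = 5 + M*(-5) = 5 - 5*M)
J(Z, C) = (173 + C)*(C + Z) (J(Z, C) = (C + Z)*(173 + C) = (173 + C)*(C + Z))
1/(n(-232) + J(-178, √(90 - 55))) = 1/((5 - 5*(-232)) + ((√(90 - 55))² + 173*√(90 - 55) + 173*(-178) + √(90 - 55)*(-178))) = 1/((5 + 1160) + ((√35)² + 173*√35 - 30794 + √35*(-178))) = 1/(1165 + (35 + 173*√35 - 30794 - 178*√35)) = 1/(1165 + (-30759 - 5*√35)) = 1/(-29594 - 5*√35)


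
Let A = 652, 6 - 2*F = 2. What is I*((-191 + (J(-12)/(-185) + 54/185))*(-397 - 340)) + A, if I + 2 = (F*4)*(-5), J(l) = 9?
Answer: -218449208/37 ≈ -5.9040e+6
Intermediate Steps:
F = 2 (F = 3 - ½*2 = 3 - 1 = 2)
I = -42 (I = -2 + (2*4)*(-5) = -2 + 8*(-5) = -2 - 40 = -42)
I*((-191 + (J(-12)/(-185) + 54/185))*(-397 - 340)) + A = -42*(-191 + (9/(-185) + 54/185))*(-397 - 340) + 652 = -42*(-191 + (9*(-1/185) + 54*(1/185)))*(-737) + 652 = -42*(-191 + (-9/185 + 54/185))*(-737) + 652 = -42*(-191 + 9/37)*(-737) + 652 = -(-296436)*(-737)/37 + 652 = -42*5201746/37 + 652 = -218473332/37 + 652 = -218449208/37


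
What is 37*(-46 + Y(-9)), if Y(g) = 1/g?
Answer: -15355/9 ≈ -1706.1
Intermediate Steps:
37*(-46 + Y(-9)) = 37*(-46 + 1/(-9)) = 37*(-46 - 1/9) = 37*(-415/9) = -15355/9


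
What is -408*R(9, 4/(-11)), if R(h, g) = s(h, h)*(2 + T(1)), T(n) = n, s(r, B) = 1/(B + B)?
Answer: -68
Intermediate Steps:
s(r, B) = 1/(2*B)
R(h, g) = 3/(2*h) (R(h, g) = (1/(2*h))*(2 + 1) = (1/(2*h))*3 = 3/(2*h))
-408*R(9, 4/(-11)) = -612/9 = -408*1/6 = -68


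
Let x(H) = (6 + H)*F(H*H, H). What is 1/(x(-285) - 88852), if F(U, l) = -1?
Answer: -1/88573 ≈ -1.1290e-5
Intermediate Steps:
x(H) = -6 - H (x(H) = (6 + H)*(-1) = -6 - H)
1/(x(-285) - 88852) = 1/((-6 - 1*(-285)) - 88852) = 1/((-6 + 285) - 88852) = 1/(279 - 88852) = 1/(-88573) = -1/88573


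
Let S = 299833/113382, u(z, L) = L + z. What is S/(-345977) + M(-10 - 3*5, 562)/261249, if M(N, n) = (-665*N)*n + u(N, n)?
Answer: 1186193935965589/33165572567454 ≈ 35.766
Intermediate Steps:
M(N, n) = N + n - 665*N*n (M(N, n) = (-665*N)*n + (n + N) = -665*N*n + (N + n) = N + n - 665*N*n)
S = 299833/113382 (S = 299833*(1/113382) = 299833/113382 ≈ 2.6445)
S/(-345977) + M(-10 - 3*5, 562)/261249 = (299833/113382)/(-345977) + ((-10 - 3*5) + 562 - 665*(-10 - 3*5)*562)/261249 = (299833/113382)*(-1/345977) + ((-10 - 15) + 562 - 665*(-10 - 15)*562)*(1/261249) = -2911/380850138 + (-25 + 562 - 665*(-25)*562)*(1/261249) = -2911/380850138 + (-25 + 562 + 9343250)*(1/261249) = -2911/380850138 + 9343787*(1/261249) = -2911/380850138 + 9343787/261249 = 1186193935965589/33165572567454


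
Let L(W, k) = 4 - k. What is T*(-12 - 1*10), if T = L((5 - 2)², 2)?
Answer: -44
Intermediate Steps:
T = 2 (T = 4 - 1*2 = 4 - 2 = 2)
T*(-12 - 1*10) = 2*(-12 - 1*10) = 2*(-12 - 10) = 2*(-22) = -44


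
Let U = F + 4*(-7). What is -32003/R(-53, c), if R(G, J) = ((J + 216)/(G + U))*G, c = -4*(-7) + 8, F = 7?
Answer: -1184111/6678 ≈ -177.32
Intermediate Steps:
U = -21 (U = 7 + 4*(-7) = 7 - 28 = -21)
c = 36 (c = 28 + 8 = 36)
R(G, J) = G*(216 + J)/(-21 + G) (R(G, J) = ((J + 216)/(G - 21))*G = ((216 + J)/(-21 + G))*G = G*(216 + J)/(-21 + G))
-32003/R(-53, c) = -32003*(-(-21 - 53)/(53*(216 + 36))) = -32003/((-53*252/(-74))) = -32003/((-53*(-1/74)*252)) = -32003/6678/37 = -32003*37/6678 = -1184111/6678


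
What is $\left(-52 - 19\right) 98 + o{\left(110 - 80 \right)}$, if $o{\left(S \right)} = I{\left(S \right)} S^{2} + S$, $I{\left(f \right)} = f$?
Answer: $20072$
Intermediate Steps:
$o{\left(S \right)} = S + S^{3}$ ($o{\left(S \right)} = S S^{2} + S = S^{3} + S = S + S^{3}$)
$\left(-52 - 19\right) 98 + o{\left(110 - 80 \right)} = \left(-52 - 19\right) 98 + \left(\left(110 - 80\right) + \left(110 - 80\right)^{3}\right) = \left(-71\right) 98 + \left(\left(110 - 80\right) + \left(110 - 80\right)^{3}\right) = -6958 + \left(30 + 30^{3}\right) = -6958 + \left(30 + 27000\right) = -6958 + 27030 = 20072$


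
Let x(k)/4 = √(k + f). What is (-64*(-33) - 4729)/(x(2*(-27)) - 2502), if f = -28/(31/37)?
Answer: 101489877/97051742 + 2617*I*√84010/48525871 ≈ 1.0457 + 0.015631*I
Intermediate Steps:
f = -1036/31 (f = -28/(31*(1/37)) = -28/31/37 = -28*37/31 = -1036/31 ≈ -33.419)
x(k) = 4*√(-1036/31 + k) (x(k) = 4*√(k - 1036/31) = 4*√(-1036/31 + k))
(-64*(-33) - 4729)/(x(2*(-27)) - 2502) = (-64*(-33) - 4729)/(4*√(-32116 + 961*(2*(-27)))/31 - 2502) = (2112 - 4729)/(4*√(-32116 + 961*(-54))/31 - 2502) = -2617/(4*√(-32116 - 51894)/31 - 2502) = -2617/(4*√(-84010)/31 - 2502) = -2617/(4*(I*√84010)/31 - 2502) = -2617/(4*I*√84010/31 - 2502) = -2617/(-2502 + 4*I*√84010/31)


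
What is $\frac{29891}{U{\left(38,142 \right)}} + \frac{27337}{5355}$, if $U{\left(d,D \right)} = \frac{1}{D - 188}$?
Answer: $- \frac{7363022693}{5355} \approx -1.375 \cdot 10^{6}$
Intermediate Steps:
$U{\left(d,D \right)} = \frac{1}{-188 + D}$
$\frac{29891}{U{\left(38,142 \right)}} + \frac{27337}{5355} = \frac{29891}{\frac{1}{-188 + 142}} + \frac{27337}{5355} = \frac{29891}{\frac{1}{-46}} + 27337 \cdot \frac{1}{5355} = \frac{29891}{- \frac{1}{46}} + \frac{27337}{5355} = 29891 \left(-46\right) + \frac{27337}{5355} = -1374986 + \frac{27337}{5355} = - \frac{7363022693}{5355}$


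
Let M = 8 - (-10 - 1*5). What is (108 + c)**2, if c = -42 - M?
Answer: 1849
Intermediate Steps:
M = 23 (M = 8 - (-10 - 5) = 8 - 1*(-15) = 8 + 15 = 23)
c = -65 (c = -42 - 1*23 = -42 - 23 = -65)
(108 + c)**2 = (108 - 65)**2 = 43**2 = 1849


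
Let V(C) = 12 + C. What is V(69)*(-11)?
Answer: -891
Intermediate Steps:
V(69)*(-11) = (12 + 69)*(-11) = 81*(-11) = -891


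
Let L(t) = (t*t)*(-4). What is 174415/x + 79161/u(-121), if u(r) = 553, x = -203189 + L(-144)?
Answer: 22554122918/158231549 ≈ 142.54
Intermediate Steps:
L(t) = -4*t² (L(t) = t²*(-4) = -4*t²)
x = -286133 (x = -203189 - 4*(-144)² = -203189 - 4*20736 = -203189 - 82944 = -286133)
174415/x + 79161/u(-121) = 174415/(-286133) + 79161/553 = 174415*(-1/286133) + 79161*(1/553) = -174415/286133 + 79161/553 = 22554122918/158231549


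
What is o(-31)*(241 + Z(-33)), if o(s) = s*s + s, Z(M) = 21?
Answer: 243660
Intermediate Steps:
o(s) = s + s² (o(s) = s² + s = s + s²)
o(-31)*(241 + Z(-33)) = (-31*(1 - 31))*(241 + 21) = -31*(-30)*262 = 930*262 = 243660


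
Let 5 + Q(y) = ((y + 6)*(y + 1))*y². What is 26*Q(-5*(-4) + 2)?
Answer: 8103966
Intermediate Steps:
Q(y) = -5 + y²*(1 + y)*(6 + y) (Q(y) = -5 + ((y + 6)*(y + 1))*y² = -5 + ((6 + y)*(1 + y))*y² = -5 + ((1 + y)*(6 + y))*y² = -5 + y²*(1 + y)*(6 + y))
26*Q(-5*(-4) + 2) = 26*(-5 + (-5*(-4) + 2)⁴ + 6*(-5*(-4) + 2)² + 7*(-5*(-4) + 2)³) = 26*(-5 + (20 + 2)⁴ + 6*(20 + 2)² + 7*(20 + 2)³) = 26*(-5 + 22⁴ + 6*22² + 7*22³) = 26*(-5 + 234256 + 6*484 + 7*10648) = 26*(-5 + 234256 + 2904 + 74536) = 26*311691 = 8103966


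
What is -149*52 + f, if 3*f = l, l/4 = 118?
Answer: -22772/3 ≈ -7590.7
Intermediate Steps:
l = 472 (l = 4*118 = 472)
f = 472/3 (f = (⅓)*472 = 472/3 ≈ 157.33)
-149*52 + f = -149*52 + 472/3 = -7748 + 472/3 = -22772/3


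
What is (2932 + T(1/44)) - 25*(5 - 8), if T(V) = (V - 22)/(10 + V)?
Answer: 1325120/441 ≈ 3004.8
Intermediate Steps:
T(V) = (-22 + V)/(10 + V)
(2932 + T(1/44)) - 25*(5 - 8) = (2932 + (-22 + 1/44)/(10 + 1/44)) - 25*(5 - 8) = (2932 + (-22 + 1/44)/(10 + 1/44)) - 25*(-3) = (2932 - 967/44/(441/44)) + 75 = (2932 + (44/441)*(-967/44)) + 75 = (2932 - 967/441) + 75 = 1292045/441 + 75 = 1325120/441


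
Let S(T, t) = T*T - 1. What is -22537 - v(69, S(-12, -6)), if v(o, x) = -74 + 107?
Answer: -22570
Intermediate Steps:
S(T, t) = -1 + T² (S(T, t) = T² - 1 = -1 + T²)
v(o, x) = 33
-22537 - v(69, S(-12, -6)) = -22537 - 1*33 = -22537 - 33 = -22570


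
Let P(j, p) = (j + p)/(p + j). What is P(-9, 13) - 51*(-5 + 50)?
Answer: -2294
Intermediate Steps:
P(j, p) = 1 (P(j, p) = (j + p)/(j + p) = 1)
P(-9, 13) - 51*(-5 + 50) = 1 - 51*(-5 + 50) = 1 - 51*45 = 1 - 2295 = -2294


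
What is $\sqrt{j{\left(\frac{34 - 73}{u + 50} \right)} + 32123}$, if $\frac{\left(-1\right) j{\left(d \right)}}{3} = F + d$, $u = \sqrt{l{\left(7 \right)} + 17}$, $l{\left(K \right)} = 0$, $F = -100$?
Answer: $\frac{\sqrt{1621267 + 32423 \sqrt{17}}}{\sqrt{50 + \sqrt{17}}} \approx 180.07$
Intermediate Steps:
$u = \sqrt{17}$ ($u = \sqrt{0 + 17} = \sqrt{17} \approx 4.1231$)
$j{\left(d \right)} = 300 - 3 d$ ($j{\left(d \right)} = - 3 \left(-100 + d\right) = 300 - 3 d$)
$\sqrt{j{\left(\frac{34 - 73}{u + 50} \right)} + 32123} = \sqrt{\left(300 - 3 \frac{34 - 73}{\sqrt{17} + 50}\right) + 32123} = \sqrt{\left(300 - 3 \left(- \frac{39}{50 + \sqrt{17}}\right)\right) + 32123} = \sqrt{\left(300 + \frac{117}{50 + \sqrt{17}}\right) + 32123} = \sqrt{32423 + \frac{117}{50 + \sqrt{17}}}$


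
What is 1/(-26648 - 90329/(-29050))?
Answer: -29050/774034071 ≈ -3.7531e-5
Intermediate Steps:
1/(-26648 - 90329/(-29050)) = 1/(-26648 - 90329*(-1/29050)) = 1/(-26648 + 90329/29050) = 1/(-774034071/29050) = -29050/774034071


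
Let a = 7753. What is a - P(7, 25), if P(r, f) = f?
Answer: 7728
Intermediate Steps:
a - P(7, 25) = 7753 - 1*25 = 7753 - 25 = 7728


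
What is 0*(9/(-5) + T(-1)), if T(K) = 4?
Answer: 0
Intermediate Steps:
0*(9/(-5) + T(-1)) = 0*(9/(-5) + 4) = 0*(9*(-⅕) + 4) = 0*(-9/5 + 4) = 0*(11/5) = 0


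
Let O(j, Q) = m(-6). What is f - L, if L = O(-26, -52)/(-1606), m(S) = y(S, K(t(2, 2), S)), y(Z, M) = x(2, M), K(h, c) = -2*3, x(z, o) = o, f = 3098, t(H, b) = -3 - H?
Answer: 2487691/803 ≈ 3098.0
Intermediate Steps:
K(h, c) = -6
y(Z, M) = M
m(S) = -6
O(j, Q) = -6
L = 3/803 (L = -6/(-1606) = -6*(-1/1606) = 3/803 ≈ 0.0037360)
f - L = 3098 - 1*3/803 = 3098 - 3/803 = 2487691/803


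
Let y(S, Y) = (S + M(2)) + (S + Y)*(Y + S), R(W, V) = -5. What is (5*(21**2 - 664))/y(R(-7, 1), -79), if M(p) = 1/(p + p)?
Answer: -892/5641 ≈ -0.15813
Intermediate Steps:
M(p) = 1/(2*p)
y(S, Y) = 1/4 + S + (S + Y)**2 (y(S, Y) = (S + (1/2)/2) + (S + Y)*(Y + S) = (S + (1/2)*(1/2)) + (S + Y)*(S + Y) = (S + 1/4) + (S + Y)**2 = (1/4 + S) + (S + Y)**2 = 1/4 + S + (S + Y)**2)
(5*(21**2 - 664))/y(R(-7, 1), -79) = (5*(21**2 - 664))/(1/4 - 5 + (-5 - 79)**2) = (5*(441 - 664))/(1/4 - 5 + (-84)**2) = (5*(-223))/(1/4 - 5 + 7056) = -1115/28205/4 = -1115*4/28205 = -892/5641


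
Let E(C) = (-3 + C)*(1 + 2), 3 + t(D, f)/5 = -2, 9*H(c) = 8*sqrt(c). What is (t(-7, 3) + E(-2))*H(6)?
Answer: -320*sqrt(6)/9 ≈ -87.093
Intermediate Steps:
H(c) = 8*sqrt(c)/9 (H(c) = (8*sqrt(c))/9 = 8*sqrt(c)/9)
t(D, f) = -25 (t(D, f) = -15 + 5*(-2) = -15 - 10 = -25)
E(C) = -9 + 3*C (E(C) = (-3 + C)*3 = -9 + 3*C)
(t(-7, 3) + E(-2))*H(6) = (-25 + (-9 + 3*(-2)))*(8*sqrt(6)/9) = (-25 + (-9 - 6))*(8*sqrt(6)/9) = (-25 - 15)*(8*sqrt(6)/9) = -320*sqrt(6)/9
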